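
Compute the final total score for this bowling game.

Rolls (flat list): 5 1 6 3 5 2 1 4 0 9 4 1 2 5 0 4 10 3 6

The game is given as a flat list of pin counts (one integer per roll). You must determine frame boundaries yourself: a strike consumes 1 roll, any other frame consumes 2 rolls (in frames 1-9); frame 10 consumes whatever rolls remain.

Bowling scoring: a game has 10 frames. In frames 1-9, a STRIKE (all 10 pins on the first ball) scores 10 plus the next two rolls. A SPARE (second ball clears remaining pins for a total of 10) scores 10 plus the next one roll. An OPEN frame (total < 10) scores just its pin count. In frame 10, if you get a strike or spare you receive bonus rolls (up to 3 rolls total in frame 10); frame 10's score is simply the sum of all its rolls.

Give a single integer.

Answer: 80

Derivation:
Frame 1: OPEN (5+1=6). Cumulative: 6
Frame 2: OPEN (6+3=9). Cumulative: 15
Frame 3: OPEN (5+2=7). Cumulative: 22
Frame 4: OPEN (1+4=5). Cumulative: 27
Frame 5: OPEN (0+9=9). Cumulative: 36
Frame 6: OPEN (4+1=5). Cumulative: 41
Frame 7: OPEN (2+5=7). Cumulative: 48
Frame 8: OPEN (0+4=4). Cumulative: 52
Frame 9: STRIKE. 10 + next two rolls (3+6) = 19. Cumulative: 71
Frame 10: OPEN. Sum of all frame-10 rolls (3+6) = 9. Cumulative: 80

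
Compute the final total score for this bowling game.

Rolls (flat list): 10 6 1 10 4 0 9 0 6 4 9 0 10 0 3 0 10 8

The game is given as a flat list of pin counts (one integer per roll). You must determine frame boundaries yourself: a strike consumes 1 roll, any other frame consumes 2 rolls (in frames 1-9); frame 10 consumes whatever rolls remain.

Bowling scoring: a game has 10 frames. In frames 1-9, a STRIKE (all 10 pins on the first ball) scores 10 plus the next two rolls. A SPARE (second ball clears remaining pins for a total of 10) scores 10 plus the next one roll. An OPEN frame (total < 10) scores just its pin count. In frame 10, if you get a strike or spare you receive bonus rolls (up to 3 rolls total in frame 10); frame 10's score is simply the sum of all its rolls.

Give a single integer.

Answer: 113

Derivation:
Frame 1: STRIKE. 10 + next two rolls (6+1) = 17. Cumulative: 17
Frame 2: OPEN (6+1=7). Cumulative: 24
Frame 3: STRIKE. 10 + next two rolls (4+0) = 14. Cumulative: 38
Frame 4: OPEN (4+0=4). Cumulative: 42
Frame 5: OPEN (9+0=9). Cumulative: 51
Frame 6: SPARE (6+4=10). 10 + next roll (9) = 19. Cumulative: 70
Frame 7: OPEN (9+0=9). Cumulative: 79
Frame 8: STRIKE. 10 + next two rolls (0+3) = 13. Cumulative: 92
Frame 9: OPEN (0+3=3). Cumulative: 95
Frame 10: SPARE. Sum of all frame-10 rolls (0+10+8) = 18. Cumulative: 113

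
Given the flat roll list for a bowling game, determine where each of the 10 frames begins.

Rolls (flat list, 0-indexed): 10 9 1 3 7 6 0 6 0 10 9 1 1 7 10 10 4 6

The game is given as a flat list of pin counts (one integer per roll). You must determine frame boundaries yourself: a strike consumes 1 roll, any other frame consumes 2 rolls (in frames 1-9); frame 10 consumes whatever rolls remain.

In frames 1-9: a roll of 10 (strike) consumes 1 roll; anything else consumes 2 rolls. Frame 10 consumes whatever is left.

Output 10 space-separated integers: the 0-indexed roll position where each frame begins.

Frame 1 starts at roll index 0: roll=10 (strike), consumes 1 roll
Frame 2 starts at roll index 1: rolls=9,1 (sum=10), consumes 2 rolls
Frame 3 starts at roll index 3: rolls=3,7 (sum=10), consumes 2 rolls
Frame 4 starts at roll index 5: rolls=6,0 (sum=6), consumes 2 rolls
Frame 5 starts at roll index 7: rolls=6,0 (sum=6), consumes 2 rolls
Frame 6 starts at roll index 9: roll=10 (strike), consumes 1 roll
Frame 7 starts at roll index 10: rolls=9,1 (sum=10), consumes 2 rolls
Frame 8 starts at roll index 12: rolls=1,7 (sum=8), consumes 2 rolls
Frame 9 starts at roll index 14: roll=10 (strike), consumes 1 roll
Frame 10 starts at roll index 15: 3 remaining rolls

Answer: 0 1 3 5 7 9 10 12 14 15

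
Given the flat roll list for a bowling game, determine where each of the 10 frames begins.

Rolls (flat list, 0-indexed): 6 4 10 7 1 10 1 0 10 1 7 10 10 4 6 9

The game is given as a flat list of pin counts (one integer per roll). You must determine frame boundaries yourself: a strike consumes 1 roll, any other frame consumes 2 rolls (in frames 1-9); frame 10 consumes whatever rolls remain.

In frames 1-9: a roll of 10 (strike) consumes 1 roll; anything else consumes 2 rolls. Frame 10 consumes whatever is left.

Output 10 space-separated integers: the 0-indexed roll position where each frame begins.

Answer: 0 2 3 5 6 8 9 11 12 13

Derivation:
Frame 1 starts at roll index 0: rolls=6,4 (sum=10), consumes 2 rolls
Frame 2 starts at roll index 2: roll=10 (strike), consumes 1 roll
Frame 3 starts at roll index 3: rolls=7,1 (sum=8), consumes 2 rolls
Frame 4 starts at roll index 5: roll=10 (strike), consumes 1 roll
Frame 5 starts at roll index 6: rolls=1,0 (sum=1), consumes 2 rolls
Frame 6 starts at roll index 8: roll=10 (strike), consumes 1 roll
Frame 7 starts at roll index 9: rolls=1,7 (sum=8), consumes 2 rolls
Frame 8 starts at roll index 11: roll=10 (strike), consumes 1 roll
Frame 9 starts at roll index 12: roll=10 (strike), consumes 1 roll
Frame 10 starts at roll index 13: 3 remaining rolls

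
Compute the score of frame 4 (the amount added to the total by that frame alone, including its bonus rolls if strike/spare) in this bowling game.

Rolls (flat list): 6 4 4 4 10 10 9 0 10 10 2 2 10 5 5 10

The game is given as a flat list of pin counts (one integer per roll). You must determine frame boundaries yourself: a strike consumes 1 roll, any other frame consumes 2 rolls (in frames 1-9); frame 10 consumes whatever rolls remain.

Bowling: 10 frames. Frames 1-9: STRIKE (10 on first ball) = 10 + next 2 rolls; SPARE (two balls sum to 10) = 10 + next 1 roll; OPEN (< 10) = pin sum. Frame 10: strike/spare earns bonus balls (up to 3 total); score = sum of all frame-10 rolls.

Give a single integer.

Answer: 19

Derivation:
Frame 1: SPARE (6+4=10). 10 + next roll (4) = 14. Cumulative: 14
Frame 2: OPEN (4+4=8). Cumulative: 22
Frame 3: STRIKE. 10 + next two rolls (10+9) = 29. Cumulative: 51
Frame 4: STRIKE. 10 + next two rolls (9+0) = 19. Cumulative: 70
Frame 5: OPEN (9+0=9). Cumulative: 79
Frame 6: STRIKE. 10 + next two rolls (10+2) = 22. Cumulative: 101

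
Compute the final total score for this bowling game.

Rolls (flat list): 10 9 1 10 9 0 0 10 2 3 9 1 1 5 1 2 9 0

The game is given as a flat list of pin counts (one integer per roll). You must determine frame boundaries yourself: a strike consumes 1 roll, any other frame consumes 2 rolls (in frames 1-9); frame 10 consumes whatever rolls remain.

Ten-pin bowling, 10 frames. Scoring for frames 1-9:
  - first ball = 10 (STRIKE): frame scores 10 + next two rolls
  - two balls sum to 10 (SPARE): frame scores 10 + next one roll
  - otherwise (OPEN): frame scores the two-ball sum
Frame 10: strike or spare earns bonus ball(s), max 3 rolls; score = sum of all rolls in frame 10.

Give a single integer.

Frame 1: STRIKE. 10 + next two rolls (9+1) = 20. Cumulative: 20
Frame 2: SPARE (9+1=10). 10 + next roll (10) = 20. Cumulative: 40
Frame 3: STRIKE. 10 + next two rolls (9+0) = 19. Cumulative: 59
Frame 4: OPEN (9+0=9). Cumulative: 68
Frame 5: SPARE (0+10=10). 10 + next roll (2) = 12. Cumulative: 80
Frame 6: OPEN (2+3=5). Cumulative: 85
Frame 7: SPARE (9+1=10). 10 + next roll (1) = 11. Cumulative: 96
Frame 8: OPEN (1+5=6). Cumulative: 102
Frame 9: OPEN (1+2=3). Cumulative: 105
Frame 10: OPEN. Sum of all frame-10 rolls (9+0) = 9. Cumulative: 114

Answer: 114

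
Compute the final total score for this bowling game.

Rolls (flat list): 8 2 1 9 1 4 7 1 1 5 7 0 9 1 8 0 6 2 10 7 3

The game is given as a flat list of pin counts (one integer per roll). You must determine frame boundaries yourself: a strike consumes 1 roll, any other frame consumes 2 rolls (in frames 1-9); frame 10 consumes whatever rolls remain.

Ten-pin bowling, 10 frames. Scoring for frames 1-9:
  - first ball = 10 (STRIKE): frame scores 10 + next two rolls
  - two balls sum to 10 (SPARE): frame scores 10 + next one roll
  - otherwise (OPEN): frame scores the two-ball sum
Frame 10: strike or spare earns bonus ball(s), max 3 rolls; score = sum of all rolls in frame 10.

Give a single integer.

Answer: 102

Derivation:
Frame 1: SPARE (8+2=10). 10 + next roll (1) = 11. Cumulative: 11
Frame 2: SPARE (1+9=10). 10 + next roll (1) = 11. Cumulative: 22
Frame 3: OPEN (1+4=5). Cumulative: 27
Frame 4: OPEN (7+1=8). Cumulative: 35
Frame 5: OPEN (1+5=6). Cumulative: 41
Frame 6: OPEN (7+0=7). Cumulative: 48
Frame 7: SPARE (9+1=10). 10 + next roll (8) = 18. Cumulative: 66
Frame 8: OPEN (8+0=8). Cumulative: 74
Frame 9: OPEN (6+2=8). Cumulative: 82
Frame 10: STRIKE. Sum of all frame-10 rolls (10+7+3) = 20. Cumulative: 102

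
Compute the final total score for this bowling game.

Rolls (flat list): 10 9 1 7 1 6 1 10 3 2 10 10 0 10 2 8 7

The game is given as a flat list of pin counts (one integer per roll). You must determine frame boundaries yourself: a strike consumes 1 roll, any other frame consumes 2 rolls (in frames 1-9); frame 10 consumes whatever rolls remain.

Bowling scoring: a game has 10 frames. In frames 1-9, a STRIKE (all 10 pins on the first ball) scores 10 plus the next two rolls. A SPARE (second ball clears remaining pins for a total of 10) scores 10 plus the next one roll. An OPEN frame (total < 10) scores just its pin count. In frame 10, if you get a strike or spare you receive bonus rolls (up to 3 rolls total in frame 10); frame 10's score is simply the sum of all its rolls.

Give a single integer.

Frame 1: STRIKE. 10 + next two rolls (9+1) = 20. Cumulative: 20
Frame 2: SPARE (9+1=10). 10 + next roll (7) = 17. Cumulative: 37
Frame 3: OPEN (7+1=8). Cumulative: 45
Frame 4: OPEN (6+1=7). Cumulative: 52
Frame 5: STRIKE. 10 + next two rolls (3+2) = 15. Cumulative: 67
Frame 6: OPEN (3+2=5). Cumulative: 72
Frame 7: STRIKE. 10 + next two rolls (10+0) = 20. Cumulative: 92
Frame 8: STRIKE. 10 + next two rolls (0+10) = 20. Cumulative: 112
Frame 9: SPARE (0+10=10). 10 + next roll (2) = 12. Cumulative: 124
Frame 10: SPARE. Sum of all frame-10 rolls (2+8+7) = 17. Cumulative: 141

Answer: 141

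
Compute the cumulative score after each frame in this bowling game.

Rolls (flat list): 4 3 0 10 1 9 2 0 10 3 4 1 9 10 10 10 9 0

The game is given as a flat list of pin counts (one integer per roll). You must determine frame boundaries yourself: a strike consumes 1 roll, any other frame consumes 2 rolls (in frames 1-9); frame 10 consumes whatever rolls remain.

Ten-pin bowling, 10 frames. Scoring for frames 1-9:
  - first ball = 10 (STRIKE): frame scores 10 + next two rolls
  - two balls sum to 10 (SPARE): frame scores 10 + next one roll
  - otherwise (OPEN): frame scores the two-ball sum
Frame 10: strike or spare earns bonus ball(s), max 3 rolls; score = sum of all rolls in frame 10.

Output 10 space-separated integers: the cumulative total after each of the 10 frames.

Frame 1: OPEN (4+3=7). Cumulative: 7
Frame 2: SPARE (0+10=10). 10 + next roll (1) = 11. Cumulative: 18
Frame 3: SPARE (1+9=10). 10 + next roll (2) = 12. Cumulative: 30
Frame 4: OPEN (2+0=2). Cumulative: 32
Frame 5: STRIKE. 10 + next two rolls (3+4) = 17. Cumulative: 49
Frame 6: OPEN (3+4=7). Cumulative: 56
Frame 7: SPARE (1+9=10). 10 + next roll (10) = 20. Cumulative: 76
Frame 8: STRIKE. 10 + next two rolls (10+10) = 30. Cumulative: 106
Frame 9: STRIKE. 10 + next two rolls (10+9) = 29. Cumulative: 135
Frame 10: STRIKE. Sum of all frame-10 rolls (10+9+0) = 19. Cumulative: 154

Answer: 7 18 30 32 49 56 76 106 135 154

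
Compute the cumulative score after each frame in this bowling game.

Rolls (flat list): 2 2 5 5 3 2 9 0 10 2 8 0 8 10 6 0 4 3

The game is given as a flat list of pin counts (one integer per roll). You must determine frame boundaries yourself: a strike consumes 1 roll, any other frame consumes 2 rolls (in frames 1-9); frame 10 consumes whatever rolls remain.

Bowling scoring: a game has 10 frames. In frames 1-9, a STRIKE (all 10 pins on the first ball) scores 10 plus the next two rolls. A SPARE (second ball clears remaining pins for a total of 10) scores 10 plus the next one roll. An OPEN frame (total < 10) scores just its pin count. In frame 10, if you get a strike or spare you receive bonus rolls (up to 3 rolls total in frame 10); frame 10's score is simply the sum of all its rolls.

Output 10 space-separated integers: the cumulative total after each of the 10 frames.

Answer: 4 17 22 31 51 61 69 85 91 98

Derivation:
Frame 1: OPEN (2+2=4). Cumulative: 4
Frame 2: SPARE (5+5=10). 10 + next roll (3) = 13. Cumulative: 17
Frame 3: OPEN (3+2=5). Cumulative: 22
Frame 4: OPEN (9+0=9). Cumulative: 31
Frame 5: STRIKE. 10 + next two rolls (2+8) = 20. Cumulative: 51
Frame 6: SPARE (2+8=10). 10 + next roll (0) = 10. Cumulative: 61
Frame 7: OPEN (0+8=8). Cumulative: 69
Frame 8: STRIKE. 10 + next two rolls (6+0) = 16. Cumulative: 85
Frame 9: OPEN (6+0=6). Cumulative: 91
Frame 10: OPEN. Sum of all frame-10 rolls (4+3) = 7. Cumulative: 98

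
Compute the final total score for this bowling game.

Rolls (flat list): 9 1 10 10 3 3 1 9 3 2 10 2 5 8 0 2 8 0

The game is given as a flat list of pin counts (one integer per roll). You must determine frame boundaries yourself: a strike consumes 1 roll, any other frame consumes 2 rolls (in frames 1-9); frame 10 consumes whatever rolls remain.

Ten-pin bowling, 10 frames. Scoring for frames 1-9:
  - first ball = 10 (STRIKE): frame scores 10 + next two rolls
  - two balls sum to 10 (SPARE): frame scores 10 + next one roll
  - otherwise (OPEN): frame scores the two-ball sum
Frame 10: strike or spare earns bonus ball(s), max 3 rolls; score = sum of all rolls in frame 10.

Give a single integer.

Frame 1: SPARE (9+1=10). 10 + next roll (10) = 20. Cumulative: 20
Frame 2: STRIKE. 10 + next two rolls (10+3) = 23. Cumulative: 43
Frame 3: STRIKE. 10 + next two rolls (3+3) = 16. Cumulative: 59
Frame 4: OPEN (3+3=6). Cumulative: 65
Frame 5: SPARE (1+9=10). 10 + next roll (3) = 13. Cumulative: 78
Frame 6: OPEN (3+2=5). Cumulative: 83
Frame 7: STRIKE. 10 + next two rolls (2+5) = 17. Cumulative: 100
Frame 8: OPEN (2+5=7). Cumulative: 107
Frame 9: OPEN (8+0=8). Cumulative: 115
Frame 10: SPARE. Sum of all frame-10 rolls (2+8+0) = 10. Cumulative: 125

Answer: 125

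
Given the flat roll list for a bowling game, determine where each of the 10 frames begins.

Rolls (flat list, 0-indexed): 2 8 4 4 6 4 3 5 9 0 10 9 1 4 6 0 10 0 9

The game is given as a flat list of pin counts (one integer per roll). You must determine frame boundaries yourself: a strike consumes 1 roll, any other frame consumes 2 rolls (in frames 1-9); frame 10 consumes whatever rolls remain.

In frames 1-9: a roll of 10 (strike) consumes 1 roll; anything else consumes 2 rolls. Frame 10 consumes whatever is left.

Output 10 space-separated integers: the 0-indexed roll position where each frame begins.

Frame 1 starts at roll index 0: rolls=2,8 (sum=10), consumes 2 rolls
Frame 2 starts at roll index 2: rolls=4,4 (sum=8), consumes 2 rolls
Frame 3 starts at roll index 4: rolls=6,4 (sum=10), consumes 2 rolls
Frame 4 starts at roll index 6: rolls=3,5 (sum=8), consumes 2 rolls
Frame 5 starts at roll index 8: rolls=9,0 (sum=9), consumes 2 rolls
Frame 6 starts at roll index 10: roll=10 (strike), consumes 1 roll
Frame 7 starts at roll index 11: rolls=9,1 (sum=10), consumes 2 rolls
Frame 8 starts at roll index 13: rolls=4,6 (sum=10), consumes 2 rolls
Frame 9 starts at roll index 15: rolls=0,10 (sum=10), consumes 2 rolls
Frame 10 starts at roll index 17: 2 remaining rolls

Answer: 0 2 4 6 8 10 11 13 15 17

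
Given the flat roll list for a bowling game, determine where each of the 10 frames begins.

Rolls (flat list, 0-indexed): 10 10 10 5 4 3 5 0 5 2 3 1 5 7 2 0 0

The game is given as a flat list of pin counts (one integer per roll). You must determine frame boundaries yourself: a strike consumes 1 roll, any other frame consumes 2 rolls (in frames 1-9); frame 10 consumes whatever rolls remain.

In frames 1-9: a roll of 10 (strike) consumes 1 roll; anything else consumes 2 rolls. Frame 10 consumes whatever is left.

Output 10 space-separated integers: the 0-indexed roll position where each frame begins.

Answer: 0 1 2 3 5 7 9 11 13 15

Derivation:
Frame 1 starts at roll index 0: roll=10 (strike), consumes 1 roll
Frame 2 starts at roll index 1: roll=10 (strike), consumes 1 roll
Frame 3 starts at roll index 2: roll=10 (strike), consumes 1 roll
Frame 4 starts at roll index 3: rolls=5,4 (sum=9), consumes 2 rolls
Frame 5 starts at roll index 5: rolls=3,5 (sum=8), consumes 2 rolls
Frame 6 starts at roll index 7: rolls=0,5 (sum=5), consumes 2 rolls
Frame 7 starts at roll index 9: rolls=2,3 (sum=5), consumes 2 rolls
Frame 8 starts at roll index 11: rolls=1,5 (sum=6), consumes 2 rolls
Frame 9 starts at roll index 13: rolls=7,2 (sum=9), consumes 2 rolls
Frame 10 starts at roll index 15: 2 remaining rolls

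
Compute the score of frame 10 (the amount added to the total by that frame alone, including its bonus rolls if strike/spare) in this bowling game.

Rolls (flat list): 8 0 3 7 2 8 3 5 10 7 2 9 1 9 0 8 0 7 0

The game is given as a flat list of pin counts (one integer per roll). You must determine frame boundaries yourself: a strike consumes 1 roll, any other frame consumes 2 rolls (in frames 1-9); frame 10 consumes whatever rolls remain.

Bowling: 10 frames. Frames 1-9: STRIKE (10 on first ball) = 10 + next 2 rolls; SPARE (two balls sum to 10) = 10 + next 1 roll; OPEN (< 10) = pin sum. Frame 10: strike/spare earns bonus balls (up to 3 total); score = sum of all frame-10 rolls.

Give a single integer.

Frame 1: OPEN (8+0=8). Cumulative: 8
Frame 2: SPARE (3+7=10). 10 + next roll (2) = 12. Cumulative: 20
Frame 3: SPARE (2+8=10). 10 + next roll (3) = 13. Cumulative: 33
Frame 4: OPEN (3+5=8). Cumulative: 41
Frame 5: STRIKE. 10 + next two rolls (7+2) = 19. Cumulative: 60
Frame 6: OPEN (7+2=9). Cumulative: 69
Frame 7: SPARE (9+1=10). 10 + next roll (9) = 19. Cumulative: 88
Frame 8: OPEN (9+0=9). Cumulative: 97
Frame 9: OPEN (8+0=8). Cumulative: 105
Frame 10: OPEN. Sum of all frame-10 rolls (7+0) = 7. Cumulative: 112

Answer: 7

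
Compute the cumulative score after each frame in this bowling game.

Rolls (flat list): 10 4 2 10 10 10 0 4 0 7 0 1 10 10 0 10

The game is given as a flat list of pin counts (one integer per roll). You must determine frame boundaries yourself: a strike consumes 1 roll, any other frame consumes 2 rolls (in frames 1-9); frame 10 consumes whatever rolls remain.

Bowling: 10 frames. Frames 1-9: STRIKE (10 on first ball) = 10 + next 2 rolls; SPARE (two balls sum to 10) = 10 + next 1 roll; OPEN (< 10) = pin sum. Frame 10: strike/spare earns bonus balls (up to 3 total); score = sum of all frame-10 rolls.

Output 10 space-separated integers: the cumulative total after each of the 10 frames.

Frame 1: STRIKE. 10 + next two rolls (4+2) = 16. Cumulative: 16
Frame 2: OPEN (4+2=6). Cumulative: 22
Frame 3: STRIKE. 10 + next two rolls (10+10) = 30. Cumulative: 52
Frame 4: STRIKE. 10 + next two rolls (10+0) = 20. Cumulative: 72
Frame 5: STRIKE. 10 + next two rolls (0+4) = 14. Cumulative: 86
Frame 6: OPEN (0+4=4). Cumulative: 90
Frame 7: OPEN (0+7=7). Cumulative: 97
Frame 8: OPEN (0+1=1). Cumulative: 98
Frame 9: STRIKE. 10 + next two rolls (10+0) = 20. Cumulative: 118
Frame 10: STRIKE. Sum of all frame-10 rolls (10+0+10) = 20. Cumulative: 138

Answer: 16 22 52 72 86 90 97 98 118 138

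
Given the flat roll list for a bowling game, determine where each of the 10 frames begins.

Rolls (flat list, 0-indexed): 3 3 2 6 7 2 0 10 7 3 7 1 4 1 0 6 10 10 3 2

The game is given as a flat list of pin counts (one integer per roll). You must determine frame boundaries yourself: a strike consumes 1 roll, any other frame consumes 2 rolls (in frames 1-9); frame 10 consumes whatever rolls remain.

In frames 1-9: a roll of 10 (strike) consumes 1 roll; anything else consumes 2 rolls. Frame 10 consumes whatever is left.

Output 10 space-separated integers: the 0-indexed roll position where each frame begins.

Frame 1 starts at roll index 0: rolls=3,3 (sum=6), consumes 2 rolls
Frame 2 starts at roll index 2: rolls=2,6 (sum=8), consumes 2 rolls
Frame 3 starts at roll index 4: rolls=7,2 (sum=9), consumes 2 rolls
Frame 4 starts at roll index 6: rolls=0,10 (sum=10), consumes 2 rolls
Frame 5 starts at roll index 8: rolls=7,3 (sum=10), consumes 2 rolls
Frame 6 starts at roll index 10: rolls=7,1 (sum=8), consumes 2 rolls
Frame 7 starts at roll index 12: rolls=4,1 (sum=5), consumes 2 rolls
Frame 8 starts at roll index 14: rolls=0,6 (sum=6), consumes 2 rolls
Frame 9 starts at roll index 16: roll=10 (strike), consumes 1 roll
Frame 10 starts at roll index 17: 3 remaining rolls

Answer: 0 2 4 6 8 10 12 14 16 17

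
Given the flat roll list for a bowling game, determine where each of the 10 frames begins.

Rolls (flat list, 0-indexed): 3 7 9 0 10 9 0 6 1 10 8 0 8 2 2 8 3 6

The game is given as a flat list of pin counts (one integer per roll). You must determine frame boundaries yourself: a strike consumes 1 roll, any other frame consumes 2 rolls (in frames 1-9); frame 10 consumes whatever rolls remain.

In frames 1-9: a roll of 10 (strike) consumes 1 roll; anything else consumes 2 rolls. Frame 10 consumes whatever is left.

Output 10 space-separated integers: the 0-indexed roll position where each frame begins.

Frame 1 starts at roll index 0: rolls=3,7 (sum=10), consumes 2 rolls
Frame 2 starts at roll index 2: rolls=9,0 (sum=9), consumes 2 rolls
Frame 3 starts at roll index 4: roll=10 (strike), consumes 1 roll
Frame 4 starts at roll index 5: rolls=9,0 (sum=9), consumes 2 rolls
Frame 5 starts at roll index 7: rolls=6,1 (sum=7), consumes 2 rolls
Frame 6 starts at roll index 9: roll=10 (strike), consumes 1 roll
Frame 7 starts at roll index 10: rolls=8,0 (sum=8), consumes 2 rolls
Frame 8 starts at roll index 12: rolls=8,2 (sum=10), consumes 2 rolls
Frame 9 starts at roll index 14: rolls=2,8 (sum=10), consumes 2 rolls
Frame 10 starts at roll index 16: 2 remaining rolls

Answer: 0 2 4 5 7 9 10 12 14 16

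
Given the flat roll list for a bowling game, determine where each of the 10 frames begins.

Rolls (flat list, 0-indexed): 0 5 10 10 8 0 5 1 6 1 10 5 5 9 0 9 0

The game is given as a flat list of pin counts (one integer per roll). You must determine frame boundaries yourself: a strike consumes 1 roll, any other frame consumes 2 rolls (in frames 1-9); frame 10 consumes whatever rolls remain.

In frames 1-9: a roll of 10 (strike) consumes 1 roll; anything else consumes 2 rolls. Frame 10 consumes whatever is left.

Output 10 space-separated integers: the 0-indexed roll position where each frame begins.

Frame 1 starts at roll index 0: rolls=0,5 (sum=5), consumes 2 rolls
Frame 2 starts at roll index 2: roll=10 (strike), consumes 1 roll
Frame 3 starts at roll index 3: roll=10 (strike), consumes 1 roll
Frame 4 starts at roll index 4: rolls=8,0 (sum=8), consumes 2 rolls
Frame 5 starts at roll index 6: rolls=5,1 (sum=6), consumes 2 rolls
Frame 6 starts at roll index 8: rolls=6,1 (sum=7), consumes 2 rolls
Frame 7 starts at roll index 10: roll=10 (strike), consumes 1 roll
Frame 8 starts at roll index 11: rolls=5,5 (sum=10), consumes 2 rolls
Frame 9 starts at roll index 13: rolls=9,0 (sum=9), consumes 2 rolls
Frame 10 starts at roll index 15: 2 remaining rolls

Answer: 0 2 3 4 6 8 10 11 13 15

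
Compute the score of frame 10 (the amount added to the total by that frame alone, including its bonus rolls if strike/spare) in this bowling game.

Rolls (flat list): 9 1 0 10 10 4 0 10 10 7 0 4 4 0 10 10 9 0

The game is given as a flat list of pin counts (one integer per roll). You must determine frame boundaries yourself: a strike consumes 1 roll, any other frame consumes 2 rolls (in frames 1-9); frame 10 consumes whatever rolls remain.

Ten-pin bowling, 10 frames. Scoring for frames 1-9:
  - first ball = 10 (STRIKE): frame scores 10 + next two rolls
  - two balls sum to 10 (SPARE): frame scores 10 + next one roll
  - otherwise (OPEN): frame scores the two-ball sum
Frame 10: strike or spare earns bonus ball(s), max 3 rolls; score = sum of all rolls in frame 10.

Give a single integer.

Answer: 19

Derivation:
Frame 1: SPARE (9+1=10). 10 + next roll (0) = 10. Cumulative: 10
Frame 2: SPARE (0+10=10). 10 + next roll (10) = 20. Cumulative: 30
Frame 3: STRIKE. 10 + next two rolls (4+0) = 14. Cumulative: 44
Frame 4: OPEN (4+0=4). Cumulative: 48
Frame 5: STRIKE. 10 + next two rolls (10+7) = 27. Cumulative: 75
Frame 6: STRIKE. 10 + next two rolls (7+0) = 17. Cumulative: 92
Frame 7: OPEN (7+0=7). Cumulative: 99
Frame 8: OPEN (4+4=8). Cumulative: 107
Frame 9: SPARE (0+10=10). 10 + next roll (10) = 20. Cumulative: 127
Frame 10: STRIKE. Sum of all frame-10 rolls (10+9+0) = 19. Cumulative: 146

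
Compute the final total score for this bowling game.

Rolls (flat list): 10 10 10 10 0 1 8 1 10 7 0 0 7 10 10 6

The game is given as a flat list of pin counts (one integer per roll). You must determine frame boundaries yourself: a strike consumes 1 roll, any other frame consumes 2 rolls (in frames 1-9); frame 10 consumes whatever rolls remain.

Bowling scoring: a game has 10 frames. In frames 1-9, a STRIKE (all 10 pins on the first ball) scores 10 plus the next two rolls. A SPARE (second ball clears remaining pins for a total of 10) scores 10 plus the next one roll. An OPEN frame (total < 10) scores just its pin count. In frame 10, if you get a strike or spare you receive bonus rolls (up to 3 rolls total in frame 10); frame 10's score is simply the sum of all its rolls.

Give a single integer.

Answer: 158

Derivation:
Frame 1: STRIKE. 10 + next two rolls (10+10) = 30. Cumulative: 30
Frame 2: STRIKE. 10 + next two rolls (10+10) = 30. Cumulative: 60
Frame 3: STRIKE. 10 + next two rolls (10+0) = 20. Cumulative: 80
Frame 4: STRIKE. 10 + next two rolls (0+1) = 11. Cumulative: 91
Frame 5: OPEN (0+1=1). Cumulative: 92
Frame 6: OPEN (8+1=9). Cumulative: 101
Frame 7: STRIKE. 10 + next two rolls (7+0) = 17. Cumulative: 118
Frame 8: OPEN (7+0=7). Cumulative: 125
Frame 9: OPEN (0+7=7). Cumulative: 132
Frame 10: STRIKE. Sum of all frame-10 rolls (10+10+6) = 26. Cumulative: 158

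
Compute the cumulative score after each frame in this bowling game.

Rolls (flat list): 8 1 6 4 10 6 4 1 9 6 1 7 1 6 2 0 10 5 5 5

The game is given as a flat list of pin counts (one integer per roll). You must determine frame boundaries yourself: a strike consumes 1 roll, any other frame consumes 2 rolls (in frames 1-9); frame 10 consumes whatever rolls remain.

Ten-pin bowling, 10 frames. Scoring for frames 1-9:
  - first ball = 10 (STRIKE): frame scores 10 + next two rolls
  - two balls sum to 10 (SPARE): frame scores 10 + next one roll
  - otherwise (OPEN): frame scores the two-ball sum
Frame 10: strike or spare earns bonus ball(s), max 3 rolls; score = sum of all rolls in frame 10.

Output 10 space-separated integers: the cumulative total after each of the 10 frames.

Answer: 9 29 49 60 76 83 91 99 114 129

Derivation:
Frame 1: OPEN (8+1=9). Cumulative: 9
Frame 2: SPARE (6+4=10). 10 + next roll (10) = 20. Cumulative: 29
Frame 3: STRIKE. 10 + next two rolls (6+4) = 20. Cumulative: 49
Frame 4: SPARE (6+4=10). 10 + next roll (1) = 11. Cumulative: 60
Frame 5: SPARE (1+9=10). 10 + next roll (6) = 16. Cumulative: 76
Frame 6: OPEN (6+1=7). Cumulative: 83
Frame 7: OPEN (7+1=8). Cumulative: 91
Frame 8: OPEN (6+2=8). Cumulative: 99
Frame 9: SPARE (0+10=10). 10 + next roll (5) = 15. Cumulative: 114
Frame 10: SPARE. Sum of all frame-10 rolls (5+5+5) = 15. Cumulative: 129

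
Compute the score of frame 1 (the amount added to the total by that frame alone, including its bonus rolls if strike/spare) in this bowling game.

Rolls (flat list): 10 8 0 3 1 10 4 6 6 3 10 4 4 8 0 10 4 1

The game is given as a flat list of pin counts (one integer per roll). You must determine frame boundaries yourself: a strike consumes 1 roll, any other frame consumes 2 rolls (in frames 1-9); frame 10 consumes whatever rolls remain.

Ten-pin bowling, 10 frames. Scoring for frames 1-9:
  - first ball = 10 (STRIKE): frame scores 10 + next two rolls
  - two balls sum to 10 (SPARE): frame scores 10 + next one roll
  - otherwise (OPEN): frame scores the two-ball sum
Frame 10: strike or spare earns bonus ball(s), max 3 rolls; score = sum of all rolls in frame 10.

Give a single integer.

Answer: 18

Derivation:
Frame 1: STRIKE. 10 + next two rolls (8+0) = 18. Cumulative: 18
Frame 2: OPEN (8+0=8). Cumulative: 26
Frame 3: OPEN (3+1=4). Cumulative: 30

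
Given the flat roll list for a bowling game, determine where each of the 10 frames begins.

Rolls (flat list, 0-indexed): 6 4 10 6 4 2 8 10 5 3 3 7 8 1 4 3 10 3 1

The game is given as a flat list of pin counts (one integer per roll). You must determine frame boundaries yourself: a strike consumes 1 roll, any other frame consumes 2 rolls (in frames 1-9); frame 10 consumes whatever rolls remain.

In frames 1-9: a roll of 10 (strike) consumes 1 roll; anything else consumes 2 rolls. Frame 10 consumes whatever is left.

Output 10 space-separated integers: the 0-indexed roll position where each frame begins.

Frame 1 starts at roll index 0: rolls=6,4 (sum=10), consumes 2 rolls
Frame 2 starts at roll index 2: roll=10 (strike), consumes 1 roll
Frame 3 starts at roll index 3: rolls=6,4 (sum=10), consumes 2 rolls
Frame 4 starts at roll index 5: rolls=2,8 (sum=10), consumes 2 rolls
Frame 5 starts at roll index 7: roll=10 (strike), consumes 1 roll
Frame 6 starts at roll index 8: rolls=5,3 (sum=8), consumes 2 rolls
Frame 7 starts at roll index 10: rolls=3,7 (sum=10), consumes 2 rolls
Frame 8 starts at roll index 12: rolls=8,1 (sum=9), consumes 2 rolls
Frame 9 starts at roll index 14: rolls=4,3 (sum=7), consumes 2 rolls
Frame 10 starts at roll index 16: 3 remaining rolls

Answer: 0 2 3 5 7 8 10 12 14 16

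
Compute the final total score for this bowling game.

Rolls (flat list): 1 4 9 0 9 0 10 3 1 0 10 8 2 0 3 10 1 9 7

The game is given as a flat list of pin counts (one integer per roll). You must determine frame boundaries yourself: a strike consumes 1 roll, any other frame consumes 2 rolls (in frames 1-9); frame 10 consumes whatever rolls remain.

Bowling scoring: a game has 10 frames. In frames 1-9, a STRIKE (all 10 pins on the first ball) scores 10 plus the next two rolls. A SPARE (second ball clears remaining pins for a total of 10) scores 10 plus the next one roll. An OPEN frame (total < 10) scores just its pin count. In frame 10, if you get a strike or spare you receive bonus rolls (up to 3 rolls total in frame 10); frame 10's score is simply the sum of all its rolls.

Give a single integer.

Frame 1: OPEN (1+4=5). Cumulative: 5
Frame 2: OPEN (9+0=9). Cumulative: 14
Frame 3: OPEN (9+0=9). Cumulative: 23
Frame 4: STRIKE. 10 + next two rolls (3+1) = 14. Cumulative: 37
Frame 5: OPEN (3+1=4). Cumulative: 41
Frame 6: SPARE (0+10=10). 10 + next roll (8) = 18. Cumulative: 59
Frame 7: SPARE (8+2=10). 10 + next roll (0) = 10. Cumulative: 69
Frame 8: OPEN (0+3=3). Cumulative: 72
Frame 9: STRIKE. 10 + next two rolls (1+9) = 20. Cumulative: 92
Frame 10: SPARE. Sum of all frame-10 rolls (1+9+7) = 17. Cumulative: 109

Answer: 109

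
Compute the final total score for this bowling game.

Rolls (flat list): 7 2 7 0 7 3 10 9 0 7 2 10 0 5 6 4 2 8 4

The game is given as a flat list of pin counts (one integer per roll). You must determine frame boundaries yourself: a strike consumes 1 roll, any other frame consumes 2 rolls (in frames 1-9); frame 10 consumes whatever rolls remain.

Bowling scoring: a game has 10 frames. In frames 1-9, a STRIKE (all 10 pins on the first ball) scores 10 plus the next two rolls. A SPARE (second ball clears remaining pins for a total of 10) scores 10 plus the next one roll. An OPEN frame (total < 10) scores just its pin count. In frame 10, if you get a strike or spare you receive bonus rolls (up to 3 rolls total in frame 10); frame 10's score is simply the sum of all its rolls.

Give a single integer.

Answer: 119

Derivation:
Frame 1: OPEN (7+2=9). Cumulative: 9
Frame 2: OPEN (7+0=7). Cumulative: 16
Frame 3: SPARE (7+3=10). 10 + next roll (10) = 20. Cumulative: 36
Frame 4: STRIKE. 10 + next two rolls (9+0) = 19. Cumulative: 55
Frame 5: OPEN (9+0=9). Cumulative: 64
Frame 6: OPEN (7+2=9). Cumulative: 73
Frame 7: STRIKE. 10 + next two rolls (0+5) = 15. Cumulative: 88
Frame 8: OPEN (0+5=5). Cumulative: 93
Frame 9: SPARE (6+4=10). 10 + next roll (2) = 12. Cumulative: 105
Frame 10: SPARE. Sum of all frame-10 rolls (2+8+4) = 14. Cumulative: 119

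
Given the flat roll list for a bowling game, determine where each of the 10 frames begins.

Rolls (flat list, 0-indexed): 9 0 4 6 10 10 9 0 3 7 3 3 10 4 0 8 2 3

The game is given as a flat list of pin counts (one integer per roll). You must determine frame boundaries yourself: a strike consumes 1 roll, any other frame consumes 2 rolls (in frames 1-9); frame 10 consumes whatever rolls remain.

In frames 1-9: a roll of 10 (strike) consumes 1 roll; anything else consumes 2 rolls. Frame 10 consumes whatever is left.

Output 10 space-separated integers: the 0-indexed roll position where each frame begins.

Frame 1 starts at roll index 0: rolls=9,0 (sum=9), consumes 2 rolls
Frame 2 starts at roll index 2: rolls=4,6 (sum=10), consumes 2 rolls
Frame 3 starts at roll index 4: roll=10 (strike), consumes 1 roll
Frame 4 starts at roll index 5: roll=10 (strike), consumes 1 roll
Frame 5 starts at roll index 6: rolls=9,0 (sum=9), consumes 2 rolls
Frame 6 starts at roll index 8: rolls=3,7 (sum=10), consumes 2 rolls
Frame 7 starts at roll index 10: rolls=3,3 (sum=6), consumes 2 rolls
Frame 8 starts at roll index 12: roll=10 (strike), consumes 1 roll
Frame 9 starts at roll index 13: rolls=4,0 (sum=4), consumes 2 rolls
Frame 10 starts at roll index 15: 3 remaining rolls

Answer: 0 2 4 5 6 8 10 12 13 15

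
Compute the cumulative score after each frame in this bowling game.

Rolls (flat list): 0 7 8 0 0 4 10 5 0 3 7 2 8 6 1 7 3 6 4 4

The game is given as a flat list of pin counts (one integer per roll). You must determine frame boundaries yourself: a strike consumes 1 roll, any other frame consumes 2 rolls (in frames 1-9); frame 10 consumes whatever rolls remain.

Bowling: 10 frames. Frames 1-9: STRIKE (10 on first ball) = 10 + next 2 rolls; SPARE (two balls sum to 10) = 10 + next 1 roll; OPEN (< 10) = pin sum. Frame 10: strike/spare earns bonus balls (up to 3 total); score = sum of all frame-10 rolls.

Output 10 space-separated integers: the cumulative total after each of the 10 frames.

Answer: 7 15 19 34 39 51 67 74 90 104

Derivation:
Frame 1: OPEN (0+7=7). Cumulative: 7
Frame 2: OPEN (8+0=8). Cumulative: 15
Frame 3: OPEN (0+4=4). Cumulative: 19
Frame 4: STRIKE. 10 + next two rolls (5+0) = 15. Cumulative: 34
Frame 5: OPEN (5+0=5). Cumulative: 39
Frame 6: SPARE (3+7=10). 10 + next roll (2) = 12. Cumulative: 51
Frame 7: SPARE (2+8=10). 10 + next roll (6) = 16. Cumulative: 67
Frame 8: OPEN (6+1=7). Cumulative: 74
Frame 9: SPARE (7+3=10). 10 + next roll (6) = 16. Cumulative: 90
Frame 10: SPARE. Sum of all frame-10 rolls (6+4+4) = 14. Cumulative: 104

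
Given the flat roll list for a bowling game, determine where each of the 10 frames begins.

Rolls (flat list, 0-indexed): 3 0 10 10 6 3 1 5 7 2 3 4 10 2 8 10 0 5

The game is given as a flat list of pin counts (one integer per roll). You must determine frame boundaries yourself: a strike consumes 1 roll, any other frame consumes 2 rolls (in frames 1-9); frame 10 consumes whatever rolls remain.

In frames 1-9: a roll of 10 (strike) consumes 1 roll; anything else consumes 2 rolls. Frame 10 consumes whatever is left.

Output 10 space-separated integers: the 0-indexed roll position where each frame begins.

Answer: 0 2 3 4 6 8 10 12 13 15

Derivation:
Frame 1 starts at roll index 0: rolls=3,0 (sum=3), consumes 2 rolls
Frame 2 starts at roll index 2: roll=10 (strike), consumes 1 roll
Frame 3 starts at roll index 3: roll=10 (strike), consumes 1 roll
Frame 4 starts at roll index 4: rolls=6,3 (sum=9), consumes 2 rolls
Frame 5 starts at roll index 6: rolls=1,5 (sum=6), consumes 2 rolls
Frame 6 starts at roll index 8: rolls=7,2 (sum=9), consumes 2 rolls
Frame 7 starts at roll index 10: rolls=3,4 (sum=7), consumes 2 rolls
Frame 8 starts at roll index 12: roll=10 (strike), consumes 1 roll
Frame 9 starts at roll index 13: rolls=2,8 (sum=10), consumes 2 rolls
Frame 10 starts at roll index 15: 3 remaining rolls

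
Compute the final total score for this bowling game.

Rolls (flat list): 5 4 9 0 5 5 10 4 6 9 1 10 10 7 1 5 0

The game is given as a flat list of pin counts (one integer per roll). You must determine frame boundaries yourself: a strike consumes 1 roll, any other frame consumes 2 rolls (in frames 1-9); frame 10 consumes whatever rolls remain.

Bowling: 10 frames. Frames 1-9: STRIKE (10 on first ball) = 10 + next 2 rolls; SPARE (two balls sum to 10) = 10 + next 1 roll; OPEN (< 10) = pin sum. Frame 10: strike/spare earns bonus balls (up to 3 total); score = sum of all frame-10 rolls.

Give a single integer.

Frame 1: OPEN (5+4=9). Cumulative: 9
Frame 2: OPEN (9+0=9). Cumulative: 18
Frame 3: SPARE (5+5=10). 10 + next roll (10) = 20. Cumulative: 38
Frame 4: STRIKE. 10 + next two rolls (4+6) = 20. Cumulative: 58
Frame 5: SPARE (4+6=10). 10 + next roll (9) = 19. Cumulative: 77
Frame 6: SPARE (9+1=10). 10 + next roll (10) = 20. Cumulative: 97
Frame 7: STRIKE. 10 + next two rolls (10+7) = 27. Cumulative: 124
Frame 8: STRIKE. 10 + next two rolls (7+1) = 18. Cumulative: 142
Frame 9: OPEN (7+1=8). Cumulative: 150
Frame 10: OPEN. Sum of all frame-10 rolls (5+0) = 5. Cumulative: 155

Answer: 155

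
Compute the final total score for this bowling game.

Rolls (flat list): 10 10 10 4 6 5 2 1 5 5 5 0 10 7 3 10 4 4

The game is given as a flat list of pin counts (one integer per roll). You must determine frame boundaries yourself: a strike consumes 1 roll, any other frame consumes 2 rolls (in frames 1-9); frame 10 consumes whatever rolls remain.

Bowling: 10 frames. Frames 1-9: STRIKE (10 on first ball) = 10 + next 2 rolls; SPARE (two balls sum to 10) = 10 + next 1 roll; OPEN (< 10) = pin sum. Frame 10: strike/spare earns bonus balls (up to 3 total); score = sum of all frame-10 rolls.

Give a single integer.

Frame 1: STRIKE. 10 + next two rolls (10+10) = 30. Cumulative: 30
Frame 2: STRIKE. 10 + next two rolls (10+4) = 24. Cumulative: 54
Frame 3: STRIKE. 10 + next two rolls (4+6) = 20. Cumulative: 74
Frame 4: SPARE (4+6=10). 10 + next roll (5) = 15. Cumulative: 89
Frame 5: OPEN (5+2=7). Cumulative: 96
Frame 6: OPEN (1+5=6). Cumulative: 102
Frame 7: SPARE (5+5=10). 10 + next roll (0) = 10. Cumulative: 112
Frame 8: SPARE (0+10=10). 10 + next roll (7) = 17. Cumulative: 129
Frame 9: SPARE (7+3=10). 10 + next roll (10) = 20. Cumulative: 149
Frame 10: STRIKE. Sum of all frame-10 rolls (10+4+4) = 18. Cumulative: 167

Answer: 167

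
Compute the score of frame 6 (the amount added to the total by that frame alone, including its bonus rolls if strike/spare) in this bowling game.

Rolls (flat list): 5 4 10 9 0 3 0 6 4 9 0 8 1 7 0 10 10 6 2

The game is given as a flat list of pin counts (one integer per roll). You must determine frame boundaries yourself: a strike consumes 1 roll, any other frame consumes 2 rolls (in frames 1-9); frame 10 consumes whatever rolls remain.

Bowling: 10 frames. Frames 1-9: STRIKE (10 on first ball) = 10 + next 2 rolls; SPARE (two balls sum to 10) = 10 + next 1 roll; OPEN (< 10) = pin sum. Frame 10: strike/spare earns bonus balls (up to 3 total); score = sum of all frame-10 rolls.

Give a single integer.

Frame 1: OPEN (5+4=9). Cumulative: 9
Frame 2: STRIKE. 10 + next two rolls (9+0) = 19. Cumulative: 28
Frame 3: OPEN (9+0=9). Cumulative: 37
Frame 4: OPEN (3+0=3). Cumulative: 40
Frame 5: SPARE (6+4=10). 10 + next roll (9) = 19. Cumulative: 59
Frame 6: OPEN (9+0=9). Cumulative: 68
Frame 7: OPEN (8+1=9). Cumulative: 77
Frame 8: OPEN (7+0=7). Cumulative: 84

Answer: 9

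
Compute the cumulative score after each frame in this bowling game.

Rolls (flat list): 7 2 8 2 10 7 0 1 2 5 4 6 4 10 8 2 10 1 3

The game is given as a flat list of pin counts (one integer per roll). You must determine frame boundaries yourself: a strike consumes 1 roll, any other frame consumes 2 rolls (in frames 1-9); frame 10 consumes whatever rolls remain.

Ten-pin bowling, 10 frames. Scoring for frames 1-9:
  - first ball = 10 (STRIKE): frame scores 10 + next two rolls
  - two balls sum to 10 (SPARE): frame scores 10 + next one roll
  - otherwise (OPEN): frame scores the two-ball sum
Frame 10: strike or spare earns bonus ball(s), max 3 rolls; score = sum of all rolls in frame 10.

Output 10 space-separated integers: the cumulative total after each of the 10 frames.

Answer: 9 29 46 53 56 65 85 105 125 139

Derivation:
Frame 1: OPEN (7+2=9). Cumulative: 9
Frame 2: SPARE (8+2=10). 10 + next roll (10) = 20. Cumulative: 29
Frame 3: STRIKE. 10 + next two rolls (7+0) = 17. Cumulative: 46
Frame 4: OPEN (7+0=7). Cumulative: 53
Frame 5: OPEN (1+2=3). Cumulative: 56
Frame 6: OPEN (5+4=9). Cumulative: 65
Frame 7: SPARE (6+4=10). 10 + next roll (10) = 20. Cumulative: 85
Frame 8: STRIKE. 10 + next two rolls (8+2) = 20. Cumulative: 105
Frame 9: SPARE (8+2=10). 10 + next roll (10) = 20. Cumulative: 125
Frame 10: STRIKE. Sum of all frame-10 rolls (10+1+3) = 14. Cumulative: 139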